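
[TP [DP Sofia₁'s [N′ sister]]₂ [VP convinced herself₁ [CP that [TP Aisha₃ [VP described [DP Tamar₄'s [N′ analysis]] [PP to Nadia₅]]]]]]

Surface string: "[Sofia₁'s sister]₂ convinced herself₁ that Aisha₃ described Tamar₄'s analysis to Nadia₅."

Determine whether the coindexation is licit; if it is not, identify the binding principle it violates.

Principle A

The two coindexed NPs are *Sofia₁* and *herself₁*.
*herself₁* is an anaphor. Principle A requires it to be bound within its binding domain — the matrix TP, whose subject is [Sofia₁'s sister]₂.
Within that domain it is c-commanded by *[Sofia₁'s sister]₂*, which does not share its index.
*Sofia₁* does not c-command the anaphor at all.
The anaphor is unbound in its domain → Principle A violation.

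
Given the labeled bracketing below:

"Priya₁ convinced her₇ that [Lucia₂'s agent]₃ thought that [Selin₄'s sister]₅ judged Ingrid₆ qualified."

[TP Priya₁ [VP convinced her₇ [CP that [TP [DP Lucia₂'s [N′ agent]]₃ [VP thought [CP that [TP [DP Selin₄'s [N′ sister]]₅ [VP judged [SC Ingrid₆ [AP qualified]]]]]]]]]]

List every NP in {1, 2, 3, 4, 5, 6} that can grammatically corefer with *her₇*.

none

*her* is a pronoun, so Principle B applies: it must be free in its binding domain.
Binding domain of *her₇*: the matrix TP, whose subject is Priya₁.
*Priya₁* c-commands the pronoun within its binding domain → coindexation would violate Principle B.
*Lucia₂*: the pronoun c-commands this R-expression → coindexation would violate Principle C on *Lucia₂*.
*[Lucia₂'s agent]₃*: the pronoun c-commands this R-expression → coindexation would violate Principle C on *[Lucia₂'s agent]₃*.
*Selin₄*: the pronoun c-commands this R-expression → coindexation would violate Principle C on *Selin₄*.
*[Selin₄'s sister]₅*: the pronoun c-commands this R-expression → coindexation would violate Principle C on *[Selin₄'s sister]₅*.
*Ingrid₆*: the pronoun c-commands this R-expression → coindexation would violate Principle C on *Ingrid₆*.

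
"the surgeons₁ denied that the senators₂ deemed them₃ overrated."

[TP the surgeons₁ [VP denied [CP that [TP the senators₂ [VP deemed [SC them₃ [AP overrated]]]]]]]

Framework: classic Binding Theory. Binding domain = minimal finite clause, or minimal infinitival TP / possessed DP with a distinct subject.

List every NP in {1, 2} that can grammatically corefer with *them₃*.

{1}

*them* is a pronoun, so Principle B applies: it must be free in its binding domain.
Binding domain of *them₃*: the embedded TP, whose subject is the senators₂.
*the surgeons₁* c-commands the pronoun but from outside its binding domain, and is not c-commanded by it → coindexation permitted.
*the senators₂* c-commands the pronoun within its binding domain → coindexation would violate Principle B.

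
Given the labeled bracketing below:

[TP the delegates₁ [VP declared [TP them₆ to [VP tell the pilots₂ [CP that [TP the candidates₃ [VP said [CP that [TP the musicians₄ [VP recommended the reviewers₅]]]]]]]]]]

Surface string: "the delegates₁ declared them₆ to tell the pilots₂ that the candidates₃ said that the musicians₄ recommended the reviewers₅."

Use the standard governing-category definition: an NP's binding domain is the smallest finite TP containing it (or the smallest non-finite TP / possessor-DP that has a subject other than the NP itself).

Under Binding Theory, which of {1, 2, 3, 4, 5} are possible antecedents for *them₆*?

*them* is a pronoun, so Principle B applies: it must be free in its binding domain.
Binding domain of *them₆*: the matrix TP, whose subject is the delegates₁.
*the delegates₁* c-commands the pronoun within its binding domain → coindexation would violate Principle B.
*the pilots₂*: the pronoun c-commands this R-expression → coindexation would violate Principle C on *the pilots₂*.
*the candidates₃*: the pronoun c-commands this R-expression → coindexation would violate Principle C on *the candidates₃*.
*the musicians₄*: the pronoun c-commands this R-expression → coindexation would violate Principle C on *the musicians₄*.
*the reviewers₅*: the pronoun c-commands this R-expression → coindexation would violate Principle C on *the reviewers₅*.

none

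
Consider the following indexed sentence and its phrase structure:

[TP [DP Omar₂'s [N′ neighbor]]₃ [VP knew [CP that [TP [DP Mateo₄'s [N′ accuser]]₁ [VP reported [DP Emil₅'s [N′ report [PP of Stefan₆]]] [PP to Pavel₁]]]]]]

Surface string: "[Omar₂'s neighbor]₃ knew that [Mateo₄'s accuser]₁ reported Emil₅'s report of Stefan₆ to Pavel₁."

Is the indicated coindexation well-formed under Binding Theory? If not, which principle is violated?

Principle C

The two coindexed NPs are *[Mateo₄'s accuser]₁* and *Pavel₁*.
*Pavel₁* is an R-expression. Principle C requires it to be free everywhere.
*[Mateo₄'s accuser]₁* c-commands it and carries the same index.
The R-expression is bound → Principle C violation.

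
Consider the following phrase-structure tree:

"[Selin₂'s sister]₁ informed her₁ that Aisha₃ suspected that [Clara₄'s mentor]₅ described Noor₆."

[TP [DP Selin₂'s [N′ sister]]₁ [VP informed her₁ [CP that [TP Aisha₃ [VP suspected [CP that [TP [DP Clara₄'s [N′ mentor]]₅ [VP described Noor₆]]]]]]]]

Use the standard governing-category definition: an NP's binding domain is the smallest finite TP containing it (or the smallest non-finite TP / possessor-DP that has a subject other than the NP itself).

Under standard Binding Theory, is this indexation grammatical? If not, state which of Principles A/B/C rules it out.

Principle B

The two coindexed NPs are *[Selin₂'s sister]₁* and *her₁*.
*her₁* is a pronoun. Its binding domain is the matrix TP, whose subject is [Selin₂'s sister]₁.
*[Selin₂'s sister]₁* c-commands it within that domain and carries the same index.
The pronoun is locally bound → Principle B violation.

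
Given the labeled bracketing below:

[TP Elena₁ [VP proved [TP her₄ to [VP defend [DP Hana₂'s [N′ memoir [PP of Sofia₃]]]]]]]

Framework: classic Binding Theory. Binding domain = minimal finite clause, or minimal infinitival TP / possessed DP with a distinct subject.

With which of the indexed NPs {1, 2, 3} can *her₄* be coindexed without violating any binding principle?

*her* is a pronoun, so Principle B applies: it must be free in its binding domain.
Binding domain of *her₄*: the matrix TP, whose subject is Elena₁.
*Elena₁* c-commands the pronoun within its binding domain → coindexation would violate Principle B.
*Hana₂*: the pronoun c-commands this R-expression → coindexation would violate Principle C on *Hana₂*.
*Sofia₃*: the pronoun c-commands this R-expression → coindexation would violate Principle C on *Sofia₃*.

none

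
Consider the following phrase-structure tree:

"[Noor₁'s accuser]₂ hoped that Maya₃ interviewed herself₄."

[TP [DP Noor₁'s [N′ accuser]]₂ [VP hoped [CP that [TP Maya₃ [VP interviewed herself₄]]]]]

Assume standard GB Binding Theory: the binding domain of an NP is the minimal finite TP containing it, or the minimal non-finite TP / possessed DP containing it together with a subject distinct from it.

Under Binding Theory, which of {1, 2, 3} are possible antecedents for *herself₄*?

{3}

*herself* is an anaphor, so Principle A applies: it must be bound in its binding domain.
Binding domain of *herself₄*: the embedded TP, whose subject is Maya₃.
*Noor₁* does not c-command the anaphor → cannot bind it.
*[Noor₁'s accuser]₂* c-commands the anaphor but is outside its binding domain → cannot satisfy Principle A.
*Maya₃* c-commands the anaphor within its binding domain → licit binder.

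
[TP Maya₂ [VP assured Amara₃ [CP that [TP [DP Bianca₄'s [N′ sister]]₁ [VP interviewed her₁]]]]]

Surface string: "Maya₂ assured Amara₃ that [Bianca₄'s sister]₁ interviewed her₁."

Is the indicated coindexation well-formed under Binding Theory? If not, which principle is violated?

Principle B

The two coindexed NPs are *[Bianca₄'s sister]₁* and *her₁*.
*her₁* is a pronoun. Its binding domain is the embedded TP, whose subject is [Bianca₄'s sister]₁.
*[Bianca₄'s sister]₁* c-commands it within that domain and carries the same index.
The pronoun is locally bound → Principle B violation.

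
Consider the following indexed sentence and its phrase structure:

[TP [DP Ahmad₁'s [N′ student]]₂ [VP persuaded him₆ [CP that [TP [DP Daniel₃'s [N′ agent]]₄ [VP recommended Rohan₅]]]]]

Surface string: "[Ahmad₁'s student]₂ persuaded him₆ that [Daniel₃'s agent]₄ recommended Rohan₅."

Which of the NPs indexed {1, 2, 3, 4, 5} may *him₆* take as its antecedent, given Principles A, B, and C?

*him* is a pronoun, so Principle B applies: it must be free in its binding domain.
Binding domain of *him₆*: the matrix TP, whose subject is [Ahmad₁'s student]₂.
*Ahmad₁* and the pronoun do not c-command one another → neither Principle B nor Principle C is at stake; coindexation permitted.
*[Ahmad₁'s student]₂* c-commands the pronoun within its binding domain → coindexation would violate Principle B.
*Daniel₃*: the pronoun c-commands this R-expression → coindexation would violate Principle C on *Daniel₃*.
*[Daniel₃'s agent]₄*: the pronoun c-commands this R-expression → coindexation would violate Principle C on *[Daniel₃'s agent]₄*.
*Rohan₅*: the pronoun c-commands this R-expression → coindexation would violate Principle C on *Rohan₅*.

{1}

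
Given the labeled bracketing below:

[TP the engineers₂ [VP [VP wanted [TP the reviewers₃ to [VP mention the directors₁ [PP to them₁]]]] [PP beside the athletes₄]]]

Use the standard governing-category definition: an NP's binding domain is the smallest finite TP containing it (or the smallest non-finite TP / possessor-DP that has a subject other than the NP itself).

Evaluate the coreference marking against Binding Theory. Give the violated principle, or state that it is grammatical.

The two coindexed NPs are *the directors₁* and *them₁*.
*them₁* is a pronoun. Its binding domain is the embedded TP, whose subject is the reviewers₃.
*the directors₁* c-commands it within that domain and carries the same index.
The pronoun is locally bound → Principle B violation.

Principle B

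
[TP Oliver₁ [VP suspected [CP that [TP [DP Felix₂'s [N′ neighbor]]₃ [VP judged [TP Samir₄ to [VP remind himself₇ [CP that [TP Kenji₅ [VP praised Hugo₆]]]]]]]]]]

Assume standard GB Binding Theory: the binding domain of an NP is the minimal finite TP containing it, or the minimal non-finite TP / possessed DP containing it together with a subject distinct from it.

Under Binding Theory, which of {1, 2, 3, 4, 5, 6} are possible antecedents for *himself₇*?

{4}

*himself* is an anaphor, so Principle A applies: it must be bound in its binding domain.
Binding domain of *himself₇*: the embedded TP, whose subject is Samir₄.
*Oliver₁* c-commands the anaphor but is outside its binding domain → cannot satisfy Principle A.
*Felix₂* does not c-command the anaphor → cannot bind it.
*[Felix₂'s neighbor]₃* c-commands the anaphor but is outside its binding domain → cannot satisfy Principle A.
*Samir₄* c-commands the anaphor within its binding domain → licit binder.
*Kenji₅* does not c-command the anaphor → cannot bind it.
*Hugo₆* does not c-command the anaphor → cannot bind it.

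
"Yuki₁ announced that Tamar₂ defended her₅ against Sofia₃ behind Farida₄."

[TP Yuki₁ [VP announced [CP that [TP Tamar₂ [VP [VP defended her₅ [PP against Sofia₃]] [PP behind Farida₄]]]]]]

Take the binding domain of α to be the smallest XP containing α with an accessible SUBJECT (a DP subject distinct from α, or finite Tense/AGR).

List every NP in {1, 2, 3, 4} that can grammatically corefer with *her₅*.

*her* is a pronoun, so Principle B applies: it must be free in its binding domain.
Binding domain of *her₅*: the embedded TP, whose subject is Tamar₂.
*Yuki₁* c-commands the pronoun but from outside its binding domain, and is not c-commanded by it → coindexation permitted.
*Tamar₂* c-commands the pronoun within its binding domain → coindexation would violate Principle B.
*Sofia₃*: the pronoun c-commands this R-expression → coindexation would violate Principle C on *Sofia₃*.
*Farida₄* and the pronoun do not c-command one another → neither Principle B nor Principle C is at stake; coindexation permitted.

{1, 4}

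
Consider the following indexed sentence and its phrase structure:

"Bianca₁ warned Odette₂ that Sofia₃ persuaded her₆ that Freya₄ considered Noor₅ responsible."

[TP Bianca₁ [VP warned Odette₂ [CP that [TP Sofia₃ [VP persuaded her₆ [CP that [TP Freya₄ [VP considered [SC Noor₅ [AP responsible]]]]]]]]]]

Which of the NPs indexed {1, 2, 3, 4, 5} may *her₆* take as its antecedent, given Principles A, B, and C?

*her* is a pronoun, so Principle B applies: it must be free in its binding domain.
Binding domain of *her₆*: the embedded TP, whose subject is Sofia₃.
*Bianca₁* c-commands the pronoun but from outside its binding domain, and is not c-commanded by it → coindexation permitted.
*Odette₂* c-commands the pronoun but from outside its binding domain, and is not c-commanded by it → coindexation permitted.
*Sofia₃* c-commands the pronoun within its binding domain → coindexation would violate Principle B.
*Freya₄*: the pronoun c-commands this R-expression → coindexation would violate Principle C on *Freya₄*.
*Noor₅*: the pronoun c-commands this R-expression → coindexation would violate Principle C on *Noor₅*.

{1, 2}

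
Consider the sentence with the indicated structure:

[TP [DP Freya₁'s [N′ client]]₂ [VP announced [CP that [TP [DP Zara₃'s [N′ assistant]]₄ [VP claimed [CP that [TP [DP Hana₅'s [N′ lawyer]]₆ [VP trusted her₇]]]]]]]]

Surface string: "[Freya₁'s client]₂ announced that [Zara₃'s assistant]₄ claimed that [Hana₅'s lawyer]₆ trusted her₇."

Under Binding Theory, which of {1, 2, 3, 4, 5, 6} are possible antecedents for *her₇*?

*her* is a pronoun, so Principle B applies: it must be free in its binding domain.
Binding domain of *her₇*: the embedded TP, whose subject is [Hana₅'s lawyer]₆.
*Freya₁* and the pronoun do not c-command one another → neither Principle B nor Principle C is at stake; coindexation permitted.
*[Freya₁'s client]₂* c-commands the pronoun but from outside its binding domain, and is not c-commanded by it → coindexation permitted.
*Zara₃* and the pronoun do not c-command one another → neither Principle B nor Principle C is at stake; coindexation permitted.
*[Zara₃'s assistant]₄* c-commands the pronoun but from outside its binding domain, and is not c-commanded by it → coindexation permitted.
*Hana₅* and the pronoun do not c-command one another → neither Principle B nor Principle C is at stake; coindexation permitted.
*[Hana₅'s lawyer]₆* c-commands the pronoun within its binding domain → coindexation would violate Principle B.

{1, 2, 3, 4, 5}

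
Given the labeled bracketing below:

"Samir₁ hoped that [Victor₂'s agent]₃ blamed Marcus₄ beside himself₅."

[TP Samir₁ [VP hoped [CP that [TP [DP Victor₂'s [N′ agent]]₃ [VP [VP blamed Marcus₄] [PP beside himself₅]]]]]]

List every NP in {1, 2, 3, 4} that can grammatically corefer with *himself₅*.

{3}

*himself* is an anaphor, so Principle A applies: it must be bound in its binding domain.
Binding domain of *himself₅*: the embedded TP, whose subject is [Victor₂'s agent]₃.
*Samir₁* c-commands the anaphor but is outside its binding domain → cannot satisfy Principle A.
*Victor₂* does not c-command the anaphor → cannot bind it.
*[Victor₂'s agent]₃* c-commands the anaphor within its binding domain → licit binder.
*Marcus₄* does not c-command the anaphor → cannot bind it.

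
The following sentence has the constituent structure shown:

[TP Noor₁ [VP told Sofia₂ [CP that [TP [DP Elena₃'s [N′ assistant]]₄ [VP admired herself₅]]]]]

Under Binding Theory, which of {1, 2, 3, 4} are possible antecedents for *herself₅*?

{4}

*herself* is an anaphor, so Principle A applies: it must be bound in its binding domain.
Binding domain of *herself₅*: the embedded TP, whose subject is [Elena₃'s assistant]₄.
*Noor₁* c-commands the anaphor but is outside its binding domain → cannot satisfy Principle A.
*Sofia₂* c-commands the anaphor but is outside its binding domain → cannot satisfy Principle A.
*Elena₃* does not c-command the anaphor → cannot bind it.
*[Elena₃'s assistant]₄* c-commands the anaphor within its binding domain → licit binder.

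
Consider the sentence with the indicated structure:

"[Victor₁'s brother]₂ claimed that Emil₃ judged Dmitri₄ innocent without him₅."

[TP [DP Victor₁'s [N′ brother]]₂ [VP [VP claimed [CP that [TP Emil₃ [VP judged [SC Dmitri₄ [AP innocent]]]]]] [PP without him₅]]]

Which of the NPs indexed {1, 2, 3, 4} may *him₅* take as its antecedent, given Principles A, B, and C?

*him* is a pronoun, so Principle B applies: it must be free in its binding domain.
Binding domain of *him₅*: the matrix TP, whose subject is [Victor₁'s brother]₂.
*Victor₁* and the pronoun do not c-command one another → neither Principle B nor Principle C is at stake; coindexation permitted.
*[Victor₁'s brother]₂* c-commands the pronoun within its binding domain → coindexation would violate Principle B.
*Emil₃* and the pronoun do not c-command one another → neither Principle B nor Principle C is at stake; coindexation permitted.
*Dmitri₄* and the pronoun do not c-command one another → neither Principle B nor Principle C is at stake; coindexation permitted.

{1, 3, 4}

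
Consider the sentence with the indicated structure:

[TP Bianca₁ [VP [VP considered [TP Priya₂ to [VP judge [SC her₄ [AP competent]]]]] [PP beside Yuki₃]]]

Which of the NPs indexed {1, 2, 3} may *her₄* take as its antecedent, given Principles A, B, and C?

{1, 3}

*her* is a pronoun, so Principle B applies: it must be free in its binding domain.
Binding domain of *her₄*: the embedded TP, whose subject is Priya₂.
*Bianca₁* c-commands the pronoun but from outside its binding domain, and is not c-commanded by it → coindexation permitted.
*Priya₂* c-commands the pronoun within its binding domain → coindexation would violate Principle B.
*Yuki₃* and the pronoun do not c-command one another → neither Principle B nor Principle C is at stake; coindexation permitted.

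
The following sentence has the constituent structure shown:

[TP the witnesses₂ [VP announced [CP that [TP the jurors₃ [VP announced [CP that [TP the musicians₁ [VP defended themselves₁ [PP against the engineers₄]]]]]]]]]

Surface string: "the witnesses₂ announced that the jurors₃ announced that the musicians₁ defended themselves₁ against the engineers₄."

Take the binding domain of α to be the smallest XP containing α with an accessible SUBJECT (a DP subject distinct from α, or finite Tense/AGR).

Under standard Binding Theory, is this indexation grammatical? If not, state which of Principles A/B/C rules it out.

grammatical

The two coindexed NPs are *the musicians₁* and *themselves₁*.
*themselves₁* is an anaphor; its binding domain is the embedded TP, whose subject is the musicians₁. *the musicians₁* c-commands it within that domain and shares its index, so Principle A is satisfied.
*the musicians₁* is an R-expression; *themselves₁* does not c-command it, and no other NP shares its index, so Principle C is satisfied.
All principles are respected.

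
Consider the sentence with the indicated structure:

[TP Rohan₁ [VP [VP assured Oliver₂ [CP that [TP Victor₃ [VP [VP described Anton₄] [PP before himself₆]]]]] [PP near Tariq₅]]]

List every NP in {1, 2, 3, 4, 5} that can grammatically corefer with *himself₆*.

{3}

*himself* is an anaphor, so Principle A applies: it must be bound in its binding domain.
Binding domain of *himself₆*: the embedded TP, whose subject is Victor₃.
*Rohan₁* c-commands the anaphor but is outside its binding domain → cannot satisfy Principle A.
*Oliver₂* c-commands the anaphor but is outside its binding domain → cannot satisfy Principle A.
*Victor₃* c-commands the anaphor within its binding domain → licit binder.
*Anton₄* does not c-command the anaphor → cannot bind it.
*Tariq₅* does not c-command the anaphor → cannot bind it.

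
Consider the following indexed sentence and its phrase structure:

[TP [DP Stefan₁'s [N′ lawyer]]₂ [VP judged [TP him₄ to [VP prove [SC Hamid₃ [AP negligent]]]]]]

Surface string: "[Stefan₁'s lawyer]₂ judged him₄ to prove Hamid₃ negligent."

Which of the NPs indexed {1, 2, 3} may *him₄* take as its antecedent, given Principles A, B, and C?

*him* is a pronoun, so Principle B applies: it must be free in its binding domain.
Binding domain of *him₄*: the matrix TP, whose subject is [Stefan₁'s lawyer]₂.
*Stefan₁* and the pronoun do not c-command one another → neither Principle B nor Principle C is at stake; coindexation permitted.
*[Stefan₁'s lawyer]₂* c-commands the pronoun within its binding domain → coindexation would violate Principle B.
*Hamid₃*: the pronoun c-commands this R-expression → coindexation would violate Principle C on *Hamid₃*.

{1}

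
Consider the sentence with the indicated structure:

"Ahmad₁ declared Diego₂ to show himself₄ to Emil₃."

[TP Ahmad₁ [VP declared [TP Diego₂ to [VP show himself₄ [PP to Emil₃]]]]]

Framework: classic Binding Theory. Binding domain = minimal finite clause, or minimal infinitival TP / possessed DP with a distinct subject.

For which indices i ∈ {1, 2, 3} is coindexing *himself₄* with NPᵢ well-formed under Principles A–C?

*himself* is an anaphor, so Principle A applies: it must be bound in its binding domain.
Binding domain of *himself₄*: the embedded TP, whose subject is Diego₂.
*Ahmad₁* c-commands the anaphor but is outside its binding domain → cannot satisfy Principle A.
*Diego₂* c-commands the anaphor within its binding domain → licit binder.
*Emil₃* does not c-command the anaphor → cannot bind it.

{2}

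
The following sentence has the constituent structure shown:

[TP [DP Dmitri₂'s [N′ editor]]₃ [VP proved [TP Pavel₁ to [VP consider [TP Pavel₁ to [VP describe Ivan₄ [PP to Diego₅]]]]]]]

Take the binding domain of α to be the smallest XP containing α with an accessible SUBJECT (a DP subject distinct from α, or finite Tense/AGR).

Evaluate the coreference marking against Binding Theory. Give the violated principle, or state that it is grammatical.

The two coindexed NPs are *Pavel₁* (the lower occurrence) and *Pavel₁* (the higher occurrence).
*Pavel₁* (the lower occurrence) is an R-expression. Principle C requires it to be free everywhere.
*Pavel₁* (the higher occurrence) c-commands it and carries the same index.
The R-expression is bound → Principle C violation.

Principle C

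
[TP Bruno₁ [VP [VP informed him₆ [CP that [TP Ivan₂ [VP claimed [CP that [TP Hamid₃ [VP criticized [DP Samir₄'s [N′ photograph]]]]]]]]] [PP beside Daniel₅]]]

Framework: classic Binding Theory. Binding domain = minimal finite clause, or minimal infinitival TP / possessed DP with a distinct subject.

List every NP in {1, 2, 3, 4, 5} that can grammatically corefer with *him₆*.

*him* is a pronoun, so Principle B applies: it must be free in its binding domain.
Binding domain of *him₆*: the matrix TP, whose subject is Bruno₁.
*Bruno₁* c-commands the pronoun within its binding domain → coindexation would violate Principle B.
*Ivan₂*: the pronoun c-commands this R-expression → coindexation would violate Principle C on *Ivan₂*.
*Hamid₃*: the pronoun c-commands this R-expression → coindexation would violate Principle C on *Hamid₃*.
*Samir₄*: the pronoun c-commands this R-expression → coindexation would violate Principle C on *Samir₄*.
*Daniel₅* and the pronoun do not c-command one another → neither Principle B nor Principle C is at stake; coindexation permitted.

{5}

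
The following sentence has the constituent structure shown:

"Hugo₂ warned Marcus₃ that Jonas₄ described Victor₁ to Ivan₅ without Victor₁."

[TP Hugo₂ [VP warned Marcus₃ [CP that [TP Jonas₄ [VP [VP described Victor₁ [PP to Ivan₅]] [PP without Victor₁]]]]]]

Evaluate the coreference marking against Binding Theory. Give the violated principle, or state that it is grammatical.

grammatical

The two coindexed NPs are *Victor₁* and *Victor₁*.
*Victor₁* is an R-expression; no coindexed NP c-commands it, so Principle C holds.
*Victor₁* is an R-expression; *Victor₁* does not c-command it, and no other NP shares its index, so Principle C is satisfied.
All principles are respected.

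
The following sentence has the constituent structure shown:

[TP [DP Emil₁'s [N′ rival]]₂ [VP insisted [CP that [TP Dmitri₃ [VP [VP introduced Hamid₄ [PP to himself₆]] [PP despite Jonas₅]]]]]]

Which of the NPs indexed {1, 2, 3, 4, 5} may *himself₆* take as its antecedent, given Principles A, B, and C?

*himself* is an anaphor, so Principle A applies: it must be bound in its binding domain.
Binding domain of *himself₆*: the embedded TP, whose subject is Dmitri₃.
*Emil₁* does not c-command the anaphor → cannot bind it.
*[Emil₁'s rival]₂* c-commands the anaphor but is outside its binding domain → cannot satisfy Principle A.
*Dmitri₃* c-commands the anaphor within its binding domain → licit binder.
*Hamid₄* c-commands the anaphor within its binding domain → licit binder.
*Jonas₅* does not c-command the anaphor → cannot bind it.

{3, 4}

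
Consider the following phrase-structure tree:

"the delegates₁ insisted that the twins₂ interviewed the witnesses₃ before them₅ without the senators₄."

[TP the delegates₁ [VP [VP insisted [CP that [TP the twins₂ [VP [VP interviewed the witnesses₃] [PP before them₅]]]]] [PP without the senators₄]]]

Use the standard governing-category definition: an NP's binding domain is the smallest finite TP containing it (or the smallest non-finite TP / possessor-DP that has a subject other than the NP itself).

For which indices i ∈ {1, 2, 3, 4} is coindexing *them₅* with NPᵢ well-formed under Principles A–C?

*them* is a pronoun, so Principle B applies: it must be free in its binding domain.
Binding domain of *them₅*: the embedded TP, whose subject is the twins₂.
*the delegates₁* c-commands the pronoun but from outside its binding domain, and is not c-commanded by it → coindexation permitted.
*the twins₂* c-commands the pronoun within its binding domain → coindexation would violate Principle B.
*the witnesses₃* and the pronoun do not c-command one another → neither Principle B nor Principle C is at stake; coindexation permitted.
*the senators₄* and the pronoun do not c-command one another → neither Principle B nor Principle C is at stake; coindexation permitted.

{1, 3, 4}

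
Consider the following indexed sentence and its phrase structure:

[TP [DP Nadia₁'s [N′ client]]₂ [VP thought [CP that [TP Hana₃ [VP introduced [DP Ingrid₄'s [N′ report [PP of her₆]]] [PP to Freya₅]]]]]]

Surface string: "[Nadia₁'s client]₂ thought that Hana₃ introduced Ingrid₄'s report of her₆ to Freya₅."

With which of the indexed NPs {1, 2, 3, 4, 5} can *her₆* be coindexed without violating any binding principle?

{1, 2, 3, 5}

*her* is a pronoun, so Principle B applies: it must be free in its binding domain.
Binding domain of *her₆*: the possessed DP, whose subject is Ingrid₄.
*Nadia₁* and the pronoun do not c-command one another → neither Principle B nor Principle C is at stake; coindexation permitted.
*[Nadia₁'s client]₂* c-commands the pronoun but from outside its binding domain, and is not c-commanded by it → coindexation permitted.
*Hana₃* c-commands the pronoun but from outside its binding domain, and is not c-commanded by it → coindexation permitted.
*Ingrid₄* c-commands the pronoun within its binding domain → coindexation would violate Principle B.
*Freya₅* and the pronoun do not c-command one another → neither Principle B nor Principle C is at stake; coindexation permitted.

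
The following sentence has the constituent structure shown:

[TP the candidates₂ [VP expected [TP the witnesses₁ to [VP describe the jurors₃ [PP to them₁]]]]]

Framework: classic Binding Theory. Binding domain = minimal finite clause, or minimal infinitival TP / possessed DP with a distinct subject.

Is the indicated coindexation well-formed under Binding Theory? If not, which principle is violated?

The two coindexed NPs are *the witnesses₁* and *them₁*.
*them₁* is a pronoun. Its binding domain is the embedded TP, whose subject is the witnesses₁.
*the witnesses₁* c-commands it within that domain and carries the same index.
The pronoun is locally bound → Principle B violation.

Principle B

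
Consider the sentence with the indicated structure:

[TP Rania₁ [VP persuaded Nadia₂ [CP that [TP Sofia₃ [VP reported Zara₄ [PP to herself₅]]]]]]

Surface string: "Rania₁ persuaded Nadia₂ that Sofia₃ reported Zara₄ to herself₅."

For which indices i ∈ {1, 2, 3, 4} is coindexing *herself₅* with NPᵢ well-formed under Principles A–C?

*herself* is an anaphor, so Principle A applies: it must be bound in its binding domain.
Binding domain of *herself₅*: the embedded TP, whose subject is Sofia₃.
*Rania₁* c-commands the anaphor but is outside its binding domain → cannot satisfy Principle A.
*Nadia₂* c-commands the anaphor but is outside its binding domain → cannot satisfy Principle A.
*Sofia₃* c-commands the anaphor within its binding domain → licit binder.
*Zara₄* c-commands the anaphor within its binding domain → licit binder.

{3, 4}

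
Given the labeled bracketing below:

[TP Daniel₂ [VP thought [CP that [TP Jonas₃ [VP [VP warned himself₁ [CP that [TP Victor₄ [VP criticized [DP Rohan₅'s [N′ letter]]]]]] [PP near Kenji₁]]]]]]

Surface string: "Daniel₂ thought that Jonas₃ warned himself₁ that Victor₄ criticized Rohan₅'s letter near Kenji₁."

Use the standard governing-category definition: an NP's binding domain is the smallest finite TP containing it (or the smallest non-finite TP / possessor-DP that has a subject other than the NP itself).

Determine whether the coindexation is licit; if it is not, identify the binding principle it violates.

Principle A

The two coindexed NPs are *Kenji₁* and *himself₁*.
*himself₁* is an anaphor. Principle A requires it to be bound within its binding domain — the embedded TP, whose subject is Jonas₃.
Within that domain it is c-commanded by *Jonas₃*, which does not share its index.
*Kenji₁* does not c-command the anaphor at all.
The anaphor is unbound in its domain → Principle A violation.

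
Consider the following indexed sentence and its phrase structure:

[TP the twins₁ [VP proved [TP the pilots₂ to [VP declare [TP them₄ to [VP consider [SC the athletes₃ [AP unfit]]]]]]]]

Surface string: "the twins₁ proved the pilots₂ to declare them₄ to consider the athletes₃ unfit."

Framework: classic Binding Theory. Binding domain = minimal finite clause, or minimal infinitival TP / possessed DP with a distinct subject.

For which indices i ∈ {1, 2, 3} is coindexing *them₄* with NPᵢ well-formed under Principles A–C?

*them* is a pronoun, so Principle B applies: it must be free in its binding domain.
Binding domain of *them₄*: the embedded TP, whose subject is the pilots₂.
*the twins₁* c-commands the pronoun but from outside its binding domain, and is not c-commanded by it → coindexation permitted.
*the pilots₂* c-commands the pronoun within its binding domain → coindexation would violate Principle B.
*the athletes₃*: the pronoun c-commands this R-expression → coindexation would violate Principle C on *the athletes₃*.

{1}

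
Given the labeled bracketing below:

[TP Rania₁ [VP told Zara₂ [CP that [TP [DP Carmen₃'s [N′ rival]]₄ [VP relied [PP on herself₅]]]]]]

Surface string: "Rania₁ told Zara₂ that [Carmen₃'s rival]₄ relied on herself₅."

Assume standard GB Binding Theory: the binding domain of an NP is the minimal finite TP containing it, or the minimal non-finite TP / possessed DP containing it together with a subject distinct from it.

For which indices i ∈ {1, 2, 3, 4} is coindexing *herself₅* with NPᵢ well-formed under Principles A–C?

{4}

*herself* is an anaphor, so Principle A applies: it must be bound in its binding domain.
Binding domain of *herself₅*: the embedded TP, whose subject is [Carmen₃'s rival]₄.
*Rania₁* c-commands the anaphor but is outside its binding domain → cannot satisfy Principle A.
*Zara₂* c-commands the anaphor but is outside its binding domain → cannot satisfy Principle A.
*Carmen₃* does not c-command the anaphor → cannot bind it.
*[Carmen₃'s rival]₄* c-commands the anaphor within its binding domain → licit binder.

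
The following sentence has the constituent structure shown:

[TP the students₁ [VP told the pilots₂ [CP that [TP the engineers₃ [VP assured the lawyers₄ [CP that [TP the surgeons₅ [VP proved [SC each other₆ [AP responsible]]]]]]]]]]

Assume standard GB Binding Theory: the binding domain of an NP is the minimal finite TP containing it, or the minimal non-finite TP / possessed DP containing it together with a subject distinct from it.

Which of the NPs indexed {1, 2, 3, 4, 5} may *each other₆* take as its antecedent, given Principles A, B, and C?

*each other* is an anaphor, so Principle A applies: it must be bound in its binding domain.
Binding domain of *each other₆*: the embedded TP, whose subject is the surgeons₅.
*the students₁* c-commands the anaphor but is outside its binding domain → cannot satisfy Principle A.
*the pilots₂* c-commands the anaphor but is outside its binding domain → cannot satisfy Principle A.
*the engineers₃* c-commands the anaphor but is outside its binding domain → cannot satisfy Principle A.
*the lawyers₄* c-commands the anaphor but is outside its binding domain → cannot satisfy Principle A.
*the surgeons₅* c-commands the anaphor within its binding domain → licit binder.

{5}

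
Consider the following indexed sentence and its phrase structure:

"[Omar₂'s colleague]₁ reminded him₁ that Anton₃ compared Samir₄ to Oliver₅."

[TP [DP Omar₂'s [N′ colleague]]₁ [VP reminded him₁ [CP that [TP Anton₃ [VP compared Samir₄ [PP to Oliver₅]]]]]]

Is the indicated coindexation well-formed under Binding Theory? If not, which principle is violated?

Principle B

The two coindexed NPs are *[Omar₂'s colleague]₁* and *him₁*.
*him₁* is a pronoun. Its binding domain is the matrix TP, whose subject is [Omar₂'s colleague]₁.
*[Omar₂'s colleague]₁* c-commands it within that domain and carries the same index.
The pronoun is locally bound → Principle B violation.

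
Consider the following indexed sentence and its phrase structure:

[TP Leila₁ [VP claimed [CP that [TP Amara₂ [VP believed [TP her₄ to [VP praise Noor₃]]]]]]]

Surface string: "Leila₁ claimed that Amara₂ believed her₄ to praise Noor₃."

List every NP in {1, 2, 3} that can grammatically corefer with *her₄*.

*her* is a pronoun, so Principle B applies: it must be free in its binding domain.
Binding domain of *her₄*: the embedded TP, whose subject is Amara₂.
*Leila₁* c-commands the pronoun but from outside its binding domain, and is not c-commanded by it → coindexation permitted.
*Amara₂* c-commands the pronoun within its binding domain → coindexation would violate Principle B.
*Noor₃*: the pronoun c-commands this R-expression → coindexation would violate Principle C on *Noor₃*.

{1}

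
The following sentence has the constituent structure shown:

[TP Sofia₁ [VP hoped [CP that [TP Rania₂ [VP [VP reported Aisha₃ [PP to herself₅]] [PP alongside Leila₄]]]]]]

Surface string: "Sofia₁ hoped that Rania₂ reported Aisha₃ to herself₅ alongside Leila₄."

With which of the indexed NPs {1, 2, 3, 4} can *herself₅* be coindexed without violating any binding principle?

*herself* is an anaphor, so Principle A applies: it must be bound in its binding domain.
Binding domain of *herself₅*: the embedded TP, whose subject is Rania₂.
*Sofia₁* c-commands the anaphor but is outside its binding domain → cannot satisfy Principle A.
*Rania₂* c-commands the anaphor within its binding domain → licit binder.
*Aisha₃* c-commands the anaphor within its binding domain → licit binder.
*Leila₄* does not c-command the anaphor → cannot bind it.

{2, 3}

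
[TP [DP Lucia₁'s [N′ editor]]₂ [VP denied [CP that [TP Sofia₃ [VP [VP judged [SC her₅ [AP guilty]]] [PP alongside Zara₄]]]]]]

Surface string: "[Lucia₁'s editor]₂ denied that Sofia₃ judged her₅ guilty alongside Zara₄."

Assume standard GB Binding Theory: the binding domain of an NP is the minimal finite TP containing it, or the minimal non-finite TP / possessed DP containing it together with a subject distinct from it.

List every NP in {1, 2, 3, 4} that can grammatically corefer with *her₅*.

{1, 2, 4}

*her* is a pronoun, so Principle B applies: it must be free in its binding domain.
Binding domain of *her₅*: the embedded TP, whose subject is Sofia₃.
*Lucia₁* and the pronoun do not c-command one another → neither Principle B nor Principle C is at stake; coindexation permitted.
*[Lucia₁'s editor]₂* c-commands the pronoun but from outside its binding domain, and is not c-commanded by it → coindexation permitted.
*Sofia₃* c-commands the pronoun within its binding domain → coindexation would violate Principle B.
*Zara₄* and the pronoun do not c-command one another → neither Principle B nor Principle C is at stake; coindexation permitted.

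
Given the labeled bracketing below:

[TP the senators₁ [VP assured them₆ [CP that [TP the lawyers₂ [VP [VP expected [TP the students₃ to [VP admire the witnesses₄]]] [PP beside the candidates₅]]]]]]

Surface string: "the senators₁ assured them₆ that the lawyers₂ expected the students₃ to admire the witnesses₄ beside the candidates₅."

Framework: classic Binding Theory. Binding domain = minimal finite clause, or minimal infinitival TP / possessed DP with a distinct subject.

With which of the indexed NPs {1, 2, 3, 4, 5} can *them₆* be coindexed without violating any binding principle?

none

*them* is a pronoun, so Principle B applies: it must be free in its binding domain.
Binding domain of *them₆*: the matrix TP, whose subject is the senators₁.
*the senators₁* c-commands the pronoun within its binding domain → coindexation would violate Principle B.
*the lawyers₂*: the pronoun c-commands this R-expression → coindexation would violate Principle C on *the lawyers₂*.
*the students₃*: the pronoun c-commands this R-expression → coindexation would violate Principle C on *the students₃*.
*the witnesses₄*: the pronoun c-commands this R-expression → coindexation would violate Principle C on *the witnesses₄*.
*the candidates₅*: the pronoun c-commands this R-expression → coindexation would violate Principle C on *the candidates₅*.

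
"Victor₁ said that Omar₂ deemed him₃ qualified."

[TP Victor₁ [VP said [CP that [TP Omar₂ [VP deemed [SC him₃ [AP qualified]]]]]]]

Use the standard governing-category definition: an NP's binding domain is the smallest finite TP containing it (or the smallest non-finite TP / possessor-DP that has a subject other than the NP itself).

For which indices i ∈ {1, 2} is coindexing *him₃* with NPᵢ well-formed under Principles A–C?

{1}

*him* is a pronoun, so Principle B applies: it must be free in its binding domain.
Binding domain of *him₃*: the embedded TP, whose subject is Omar₂.
*Victor₁* c-commands the pronoun but from outside its binding domain, and is not c-commanded by it → coindexation permitted.
*Omar₂* c-commands the pronoun within its binding domain → coindexation would violate Principle B.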